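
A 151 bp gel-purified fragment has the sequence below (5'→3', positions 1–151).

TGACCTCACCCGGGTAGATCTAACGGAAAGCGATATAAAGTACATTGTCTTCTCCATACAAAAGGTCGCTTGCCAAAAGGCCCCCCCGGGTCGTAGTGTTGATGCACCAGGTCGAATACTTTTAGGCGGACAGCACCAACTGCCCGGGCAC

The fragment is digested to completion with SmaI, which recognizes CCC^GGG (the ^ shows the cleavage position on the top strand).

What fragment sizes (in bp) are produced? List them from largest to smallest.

SmaI sites (CCCGGG) start at positions 9, 85, 143.
SmaI cuts after base 3 of each site, so after positions 11, 87, 145.
Linear molecule, 3 cuts → 4 fragments:
  1–11 → 11 bp
  12–87 → 76 bp
  88–145 → 58 bp
  146–151 → 6 bp
Sorted largest to smallest: 76, 58, 11, 6 bp.

76, 58, 11, 6 bp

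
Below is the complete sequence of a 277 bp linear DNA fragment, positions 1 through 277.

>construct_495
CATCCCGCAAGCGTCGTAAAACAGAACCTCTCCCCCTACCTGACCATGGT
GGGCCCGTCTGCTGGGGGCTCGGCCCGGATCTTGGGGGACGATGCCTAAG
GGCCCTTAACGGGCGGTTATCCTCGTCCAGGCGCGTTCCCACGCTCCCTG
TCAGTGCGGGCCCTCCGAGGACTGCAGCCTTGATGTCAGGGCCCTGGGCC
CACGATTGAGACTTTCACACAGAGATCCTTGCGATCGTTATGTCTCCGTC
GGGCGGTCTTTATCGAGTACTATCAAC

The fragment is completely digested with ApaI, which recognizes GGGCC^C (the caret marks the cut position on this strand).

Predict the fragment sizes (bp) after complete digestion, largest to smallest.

77, 58, 55, 49, 31, 7 bp

ApaI sites (GGGCCC) start at positions 51, 100, 158, 189, 196.
ApaI cuts after base 5 of each site (before the last base), so after positions 55, 104, 162, 193, 200.
Linear molecule, 5 cuts → 6 fragments:
  1–55 → 55 bp
  56–104 → 49 bp
  105–162 → 58 bp
  163–193 → 31 bp
  194–200 → 7 bp
  201–277 → 77 bp
Sorted largest to smallest: 77, 58, 55, 49, 31, 7 bp.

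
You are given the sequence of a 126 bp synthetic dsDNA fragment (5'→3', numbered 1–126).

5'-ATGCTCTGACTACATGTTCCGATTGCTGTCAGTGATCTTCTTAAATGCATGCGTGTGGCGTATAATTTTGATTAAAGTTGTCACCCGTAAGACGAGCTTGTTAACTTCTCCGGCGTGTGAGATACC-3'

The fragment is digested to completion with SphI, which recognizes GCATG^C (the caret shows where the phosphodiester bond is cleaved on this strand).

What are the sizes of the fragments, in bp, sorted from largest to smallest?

The SphI site (GCATGC) starts at position 47.
SphI cuts after base 5 of each site (before the last base), so after position 51.
Linear molecule, 1 cut → 2 fragments:
  1–51 → 51 bp
  52–126 → 75 bp
Sorted largest to smallest: 75, 51 bp.

75, 51 bp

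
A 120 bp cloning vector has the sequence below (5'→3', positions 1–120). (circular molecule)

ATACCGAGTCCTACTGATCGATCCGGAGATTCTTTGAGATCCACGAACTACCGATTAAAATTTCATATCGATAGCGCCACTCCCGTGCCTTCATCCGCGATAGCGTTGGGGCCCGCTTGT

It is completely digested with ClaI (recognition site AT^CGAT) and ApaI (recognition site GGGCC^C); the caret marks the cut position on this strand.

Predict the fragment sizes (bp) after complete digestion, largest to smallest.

ClaI sites (ATCGAT) start at positions 17, 67.
ClaI cuts after base 2 of each site, so after positions 18, 68.
The ApaI site (GGGCCC) starts at position 109.
ApaI cuts after base 5 of each site (before the last base), so after position 113.
Combined cut positions: 18, 68, 113.
Circular molecule, 3 cuts → 3 fragments:
  19–68 → 50 bp
  69–113 → 45 bp
  114–120 then 1–18 → 7 + 18 = 25 bp
Sorted largest to smallest: 50, 45, 25 bp.

50, 45, 25 bp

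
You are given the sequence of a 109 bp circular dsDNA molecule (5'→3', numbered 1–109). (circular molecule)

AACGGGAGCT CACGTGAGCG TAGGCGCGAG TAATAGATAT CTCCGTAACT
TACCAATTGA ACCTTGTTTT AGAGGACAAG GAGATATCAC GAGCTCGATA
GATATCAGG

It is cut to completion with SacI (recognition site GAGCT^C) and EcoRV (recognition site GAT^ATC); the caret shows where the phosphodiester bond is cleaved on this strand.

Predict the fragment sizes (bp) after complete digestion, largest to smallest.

47, 28, 16, 10, 8 bp

SacI sites (GAGCTC) start at positions 6, 91.
SacI cuts after base 5 of each site (before the last base), so after positions 10, 95.
EcoRV sites (GATATC) start at positions 36, 83, 101.
EcoRV cuts after base 3 of each site, so after positions 38, 85, 103.
Combined cut positions: 10, 38, 85, 95, 103.
Circular molecule, 5 cuts → 5 fragments:
  11–38 → 28 bp
  39–85 → 47 bp
  86–95 → 10 bp
  96–103 → 8 bp
  104–109 then 1–10 → 6 + 10 = 16 bp
Sorted largest to smallest: 47, 28, 16, 10, 8 bp.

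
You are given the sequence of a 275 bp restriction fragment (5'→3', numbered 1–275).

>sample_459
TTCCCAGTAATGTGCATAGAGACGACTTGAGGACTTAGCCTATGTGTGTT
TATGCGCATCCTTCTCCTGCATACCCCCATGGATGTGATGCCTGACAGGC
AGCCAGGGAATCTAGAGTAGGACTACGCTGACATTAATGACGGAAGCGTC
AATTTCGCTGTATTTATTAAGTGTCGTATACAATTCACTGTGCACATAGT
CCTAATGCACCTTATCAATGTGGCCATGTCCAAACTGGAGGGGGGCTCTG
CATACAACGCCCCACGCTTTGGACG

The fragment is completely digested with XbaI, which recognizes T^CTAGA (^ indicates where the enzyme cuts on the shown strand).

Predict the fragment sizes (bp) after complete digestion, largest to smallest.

The XbaI site (TCTAGA) starts at position 111.
XbaI cuts after the first base of each site, so after position 111.
Linear molecule, 1 cut → 2 fragments:
  1–111 → 111 bp
  112–275 → 164 bp
Sorted largest to smallest: 164, 111 bp.

164, 111 bp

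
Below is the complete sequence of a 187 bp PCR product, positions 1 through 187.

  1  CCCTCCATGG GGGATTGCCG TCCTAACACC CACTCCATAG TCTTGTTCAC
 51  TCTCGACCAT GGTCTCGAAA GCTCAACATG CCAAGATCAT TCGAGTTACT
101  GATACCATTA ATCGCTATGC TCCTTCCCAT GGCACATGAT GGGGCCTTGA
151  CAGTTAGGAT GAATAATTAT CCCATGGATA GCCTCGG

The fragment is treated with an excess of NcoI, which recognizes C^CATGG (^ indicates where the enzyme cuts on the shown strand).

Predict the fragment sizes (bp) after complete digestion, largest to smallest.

NcoI sites (CCATGG) start at positions 5, 57, 127, 172.
NcoI cuts after the first base of each site, so after positions 5, 57, 127, 172.
Linear molecule, 4 cuts → 5 fragments:
  1–5 → 5 bp
  6–57 → 52 bp
  58–127 → 70 bp
  128–172 → 45 bp
  173–187 → 15 bp
Sorted largest to smallest: 70, 52, 45, 15, 5 bp.

70, 52, 45, 15, 5 bp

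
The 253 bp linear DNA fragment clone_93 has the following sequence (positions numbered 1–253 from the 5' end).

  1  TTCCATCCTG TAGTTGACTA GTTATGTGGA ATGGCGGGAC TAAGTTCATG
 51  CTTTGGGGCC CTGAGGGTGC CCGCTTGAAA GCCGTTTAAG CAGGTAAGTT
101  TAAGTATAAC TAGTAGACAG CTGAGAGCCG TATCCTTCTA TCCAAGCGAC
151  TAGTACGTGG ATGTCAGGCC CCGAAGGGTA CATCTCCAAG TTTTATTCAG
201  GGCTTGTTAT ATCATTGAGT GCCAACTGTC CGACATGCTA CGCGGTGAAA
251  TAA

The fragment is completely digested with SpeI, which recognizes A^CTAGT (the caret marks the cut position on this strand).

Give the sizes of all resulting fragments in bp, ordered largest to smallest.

SpeI sites (ACTAGT) start at positions 17, 109, 149.
SpeI cuts after the first base of each site, so after positions 17, 109, 149.
Linear molecule, 3 cuts → 4 fragments:
  1–17 → 17 bp
  18–109 → 92 bp
  110–149 → 40 bp
  150–253 → 104 bp
Sorted largest to smallest: 104, 92, 40, 17 bp.

104, 92, 40, 17 bp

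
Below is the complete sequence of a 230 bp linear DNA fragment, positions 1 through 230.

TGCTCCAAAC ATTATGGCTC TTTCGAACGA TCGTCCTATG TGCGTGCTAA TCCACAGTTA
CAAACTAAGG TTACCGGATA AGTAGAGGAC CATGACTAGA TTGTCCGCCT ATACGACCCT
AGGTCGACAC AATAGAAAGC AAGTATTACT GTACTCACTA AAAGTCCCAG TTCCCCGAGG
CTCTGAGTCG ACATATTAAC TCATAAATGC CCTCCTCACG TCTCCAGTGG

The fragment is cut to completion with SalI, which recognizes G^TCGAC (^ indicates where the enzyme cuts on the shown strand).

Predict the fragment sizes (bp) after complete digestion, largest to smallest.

SalI sites (GTCGAC) start at positions 123, 187.
SalI cuts after the first base of each site, so after positions 123, 187.
Linear molecule, 2 cuts → 3 fragments:
  1–123 → 123 bp
  124–187 → 64 bp
  188–230 → 43 bp
Sorted largest to smallest: 123, 64, 43 bp.

123, 64, 43 bp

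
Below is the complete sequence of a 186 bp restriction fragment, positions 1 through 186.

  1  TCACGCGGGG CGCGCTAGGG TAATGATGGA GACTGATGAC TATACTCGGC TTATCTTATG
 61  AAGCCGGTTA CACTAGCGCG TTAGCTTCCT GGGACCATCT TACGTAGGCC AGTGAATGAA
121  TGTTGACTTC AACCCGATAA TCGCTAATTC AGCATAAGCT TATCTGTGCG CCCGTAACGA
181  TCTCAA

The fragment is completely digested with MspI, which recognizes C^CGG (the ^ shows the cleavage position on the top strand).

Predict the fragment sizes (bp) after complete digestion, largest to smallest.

122, 64 bp

The MspI site (CCGG) starts at position 64.
MspI cuts after the first base of each site, so after position 64.
Linear molecule, 1 cut → 2 fragments:
  1–64 → 64 bp
  65–186 → 122 bp
Sorted largest to smallest: 122, 64 bp.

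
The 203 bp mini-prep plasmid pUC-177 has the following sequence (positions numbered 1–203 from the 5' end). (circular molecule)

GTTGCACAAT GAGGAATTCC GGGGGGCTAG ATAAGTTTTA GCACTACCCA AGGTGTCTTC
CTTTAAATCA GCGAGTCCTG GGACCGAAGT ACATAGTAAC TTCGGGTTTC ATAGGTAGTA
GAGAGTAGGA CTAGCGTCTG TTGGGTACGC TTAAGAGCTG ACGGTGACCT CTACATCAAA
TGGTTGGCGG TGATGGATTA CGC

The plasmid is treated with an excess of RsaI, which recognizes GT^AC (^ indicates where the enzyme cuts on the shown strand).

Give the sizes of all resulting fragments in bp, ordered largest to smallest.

RsaI sites (GTAC) start at positions 89, 145.
RsaI cuts after base 2 of each site, so after positions 90, 146.
Circular molecule, 2 cuts → 2 fragments:
  91–146 → 56 bp
  147–203 then 1–90 → 57 + 90 = 147 bp
Sorted largest to smallest: 147, 56 bp.

147, 56 bp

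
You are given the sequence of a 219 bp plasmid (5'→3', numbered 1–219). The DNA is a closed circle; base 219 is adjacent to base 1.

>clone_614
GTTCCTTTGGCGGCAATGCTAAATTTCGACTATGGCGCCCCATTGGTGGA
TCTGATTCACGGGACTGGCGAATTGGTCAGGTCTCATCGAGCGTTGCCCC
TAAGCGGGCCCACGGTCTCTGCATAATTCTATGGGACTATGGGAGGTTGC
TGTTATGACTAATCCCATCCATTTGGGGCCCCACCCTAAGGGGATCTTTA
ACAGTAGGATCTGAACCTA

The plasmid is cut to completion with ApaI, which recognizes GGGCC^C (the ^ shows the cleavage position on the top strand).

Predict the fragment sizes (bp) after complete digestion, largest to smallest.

ApaI sites (GGGCCC) start at positions 106, 176.
ApaI cuts after base 5 of each site (before the last base), so after positions 110, 180.
Circular molecule, 2 cuts → 2 fragments:
  111–180 → 70 bp
  181–219 then 1–110 → 39 + 110 = 149 bp
Sorted largest to smallest: 149, 70 bp.

149, 70 bp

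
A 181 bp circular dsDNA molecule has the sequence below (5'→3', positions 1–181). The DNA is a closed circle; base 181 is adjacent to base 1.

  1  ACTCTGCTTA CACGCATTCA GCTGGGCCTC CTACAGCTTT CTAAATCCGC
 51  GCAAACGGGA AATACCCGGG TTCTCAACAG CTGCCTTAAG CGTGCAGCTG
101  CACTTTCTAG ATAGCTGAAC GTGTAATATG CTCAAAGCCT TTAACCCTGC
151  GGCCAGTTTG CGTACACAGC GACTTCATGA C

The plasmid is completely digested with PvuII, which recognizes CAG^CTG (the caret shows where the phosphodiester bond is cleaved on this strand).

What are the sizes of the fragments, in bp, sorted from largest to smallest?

105, 59, 17 bp

PvuII sites (CAGCTG) start at positions 19, 78, 95.
PvuII cuts after base 3 of each site, so after positions 21, 80, 97.
Circular molecule, 3 cuts → 3 fragments:
  22–80 → 59 bp
  81–97 → 17 bp
  98–181 then 1–21 → 84 + 21 = 105 bp
Sorted largest to smallest: 105, 59, 17 bp.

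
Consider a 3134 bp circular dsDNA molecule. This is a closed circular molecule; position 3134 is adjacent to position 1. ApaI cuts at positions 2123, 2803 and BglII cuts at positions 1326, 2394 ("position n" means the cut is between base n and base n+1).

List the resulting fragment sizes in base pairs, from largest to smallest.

Combined cut positions (sorted): 1326, 2123, 2394, 2803.
Circular molecule, 4 cuts → 4 fragments:
  2123 − 1326 = 797 bp
  2394 − 2123 = 271 bp
  2803 − 2394 = 409 bp
  wrap: 3134 − 2803 + 1326 = 1657 bp
Sorted largest to smallest: 1657, 797, 409, 271 bp.

1657, 797, 409, 271 bp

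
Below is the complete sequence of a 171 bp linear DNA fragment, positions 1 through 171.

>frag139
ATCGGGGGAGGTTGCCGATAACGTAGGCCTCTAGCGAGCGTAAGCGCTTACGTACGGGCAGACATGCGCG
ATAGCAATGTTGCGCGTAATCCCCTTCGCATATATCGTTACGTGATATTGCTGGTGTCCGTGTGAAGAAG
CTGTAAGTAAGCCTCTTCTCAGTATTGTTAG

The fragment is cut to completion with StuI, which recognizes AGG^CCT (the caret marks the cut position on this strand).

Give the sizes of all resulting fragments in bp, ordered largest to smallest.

144, 27 bp

The StuI site (AGGCCT) starts at position 25.
StuI cuts after base 3 of each site, so after position 27.
Linear molecule, 1 cut → 2 fragments:
  1–27 → 27 bp
  28–171 → 144 bp
Sorted largest to smallest: 144, 27 bp.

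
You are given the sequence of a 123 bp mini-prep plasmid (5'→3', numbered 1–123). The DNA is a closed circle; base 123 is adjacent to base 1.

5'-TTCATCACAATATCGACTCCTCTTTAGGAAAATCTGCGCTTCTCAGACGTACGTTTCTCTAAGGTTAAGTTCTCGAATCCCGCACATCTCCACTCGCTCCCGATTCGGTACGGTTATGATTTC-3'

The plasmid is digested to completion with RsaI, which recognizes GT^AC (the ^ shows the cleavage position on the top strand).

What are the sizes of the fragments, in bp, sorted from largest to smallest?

RsaI sites (GTAC) start at positions 49, 108.
RsaI cuts after base 2 of each site, so after positions 50, 109.
Circular molecule, 2 cuts → 2 fragments:
  51–109 → 59 bp
  110–123 then 1–50 → 14 + 50 = 64 bp
Sorted largest to smallest: 64, 59 bp.

64, 59 bp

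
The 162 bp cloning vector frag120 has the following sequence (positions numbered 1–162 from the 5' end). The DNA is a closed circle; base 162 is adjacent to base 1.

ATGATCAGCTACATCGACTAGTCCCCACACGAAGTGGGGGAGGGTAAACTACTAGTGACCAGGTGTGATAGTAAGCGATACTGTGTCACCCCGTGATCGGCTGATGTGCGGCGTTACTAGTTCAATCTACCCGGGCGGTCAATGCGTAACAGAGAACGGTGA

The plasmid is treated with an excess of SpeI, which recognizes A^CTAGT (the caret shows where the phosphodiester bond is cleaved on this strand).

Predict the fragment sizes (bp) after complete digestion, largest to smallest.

65, 63, 34 bp

SpeI sites (ACTAGT) start at positions 17, 51, 116.
SpeI cuts after the first base of each site, so after positions 17, 51, 116.
Circular molecule, 3 cuts → 3 fragments:
  18–51 → 34 bp
  52–116 → 65 bp
  117–162 then 1–17 → 46 + 17 = 63 bp
Sorted largest to smallest: 65, 63, 34 bp.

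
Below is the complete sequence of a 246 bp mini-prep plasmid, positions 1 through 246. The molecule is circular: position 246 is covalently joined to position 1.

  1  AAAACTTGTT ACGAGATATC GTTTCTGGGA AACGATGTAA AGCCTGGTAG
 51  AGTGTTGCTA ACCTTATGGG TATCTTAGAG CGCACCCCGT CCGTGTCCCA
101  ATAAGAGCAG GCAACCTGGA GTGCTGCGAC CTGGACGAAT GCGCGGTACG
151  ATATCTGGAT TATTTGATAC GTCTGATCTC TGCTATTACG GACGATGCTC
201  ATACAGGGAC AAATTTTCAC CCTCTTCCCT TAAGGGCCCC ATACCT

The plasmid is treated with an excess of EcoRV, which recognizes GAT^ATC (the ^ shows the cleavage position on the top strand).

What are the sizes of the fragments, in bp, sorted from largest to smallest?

EcoRV sites (GATATC) start at positions 15, 150.
EcoRV cuts after base 3 of each site, so after positions 17, 152.
Circular molecule, 2 cuts → 2 fragments:
  18–152 → 135 bp
  153–246 then 1–17 → 94 + 17 = 111 bp
Sorted largest to smallest: 135, 111 bp.

135, 111 bp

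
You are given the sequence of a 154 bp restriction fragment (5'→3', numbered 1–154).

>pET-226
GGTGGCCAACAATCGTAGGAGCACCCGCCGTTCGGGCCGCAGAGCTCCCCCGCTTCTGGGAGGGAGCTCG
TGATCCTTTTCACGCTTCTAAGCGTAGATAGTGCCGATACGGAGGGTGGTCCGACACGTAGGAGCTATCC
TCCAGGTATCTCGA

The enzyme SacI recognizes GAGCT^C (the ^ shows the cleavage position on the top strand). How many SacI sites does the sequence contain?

GAGCTC occurs starting at positions 42, 64.
SacI cuts at 2 sites.

2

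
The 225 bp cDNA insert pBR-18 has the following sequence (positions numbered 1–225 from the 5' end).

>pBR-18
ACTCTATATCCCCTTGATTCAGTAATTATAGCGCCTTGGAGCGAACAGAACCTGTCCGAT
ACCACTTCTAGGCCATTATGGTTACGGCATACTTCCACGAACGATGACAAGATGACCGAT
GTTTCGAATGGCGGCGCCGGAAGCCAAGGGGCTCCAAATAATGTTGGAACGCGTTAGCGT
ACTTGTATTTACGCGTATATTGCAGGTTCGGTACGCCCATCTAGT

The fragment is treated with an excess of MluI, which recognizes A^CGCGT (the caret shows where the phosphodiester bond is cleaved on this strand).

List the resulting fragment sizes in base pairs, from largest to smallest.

MluI sites (ACGCGT) start at positions 169, 191.
MluI cuts after the first base of each site, so after positions 169, 191.
Linear molecule, 2 cuts → 3 fragments:
  1–169 → 169 bp
  170–191 → 22 bp
  192–225 → 34 bp
Sorted largest to smallest: 169, 34, 22 bp.

169, 34, 22 bp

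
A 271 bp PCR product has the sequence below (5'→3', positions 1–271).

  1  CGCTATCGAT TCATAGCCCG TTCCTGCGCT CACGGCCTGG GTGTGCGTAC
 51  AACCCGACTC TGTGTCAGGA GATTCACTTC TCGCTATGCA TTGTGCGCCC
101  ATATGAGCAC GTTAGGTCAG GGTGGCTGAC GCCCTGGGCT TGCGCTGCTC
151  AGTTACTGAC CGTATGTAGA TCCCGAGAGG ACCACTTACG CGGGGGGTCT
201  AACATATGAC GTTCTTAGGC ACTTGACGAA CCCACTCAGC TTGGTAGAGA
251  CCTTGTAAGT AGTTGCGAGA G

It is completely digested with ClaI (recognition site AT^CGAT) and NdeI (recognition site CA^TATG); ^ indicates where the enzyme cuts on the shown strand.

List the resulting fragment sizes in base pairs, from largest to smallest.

103, 95, 67, 6 bp

The ClaI site (ATCGAT) starts at position 5.
ClaI cuts after base 2 of each site, so after position 6.
NdeI sites (CATATG) start at positions 100, 203.
NdeI cuts after base 2 of each site, so after positions 101, 204.
Combined cut positions: 6, 101, 204.
Linear molecule, 3 cuts → 4 fragments:
  1–6 → 6 bp
  7–101 → 95 bp
  102–204 → 103 bp
  205–271 → 67 bp
Sorted largest to smallest: 103, 95, 67, 6 bp.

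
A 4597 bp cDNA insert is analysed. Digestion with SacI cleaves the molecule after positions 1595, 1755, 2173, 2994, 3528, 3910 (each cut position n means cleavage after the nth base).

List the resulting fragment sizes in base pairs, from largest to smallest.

Linear molecule, 6 cuts → 7 fragments:
  1595 − 0 = 1595 bp
  1755 − 1595 = 160 bp
  2173 − 1755 = 418 bp
  2994 − 2173 = 821 bp
  3528 − 2994 = 534 bp
  3910 − 3528 = 382 bp
  4597 − 3910 = 687 bp
Sorted largest to smallest: 1595, 821, 687, 534, 418, 382, 160 bp.

1595, 821, 687, 534, 418, 382, 160 bp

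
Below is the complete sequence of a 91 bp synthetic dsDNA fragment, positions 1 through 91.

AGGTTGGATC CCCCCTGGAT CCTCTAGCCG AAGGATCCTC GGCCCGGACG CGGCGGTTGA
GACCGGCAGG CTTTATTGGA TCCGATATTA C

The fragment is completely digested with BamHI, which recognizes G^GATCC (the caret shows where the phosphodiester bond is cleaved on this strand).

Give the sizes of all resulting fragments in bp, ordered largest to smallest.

45, 16, 13, 11, 6 bp

BamHI sites (GGATCC) start at positions 6, 17, 33, 78.
BamHI cuts after the first base of each site, so after positions 6, 17, 33, 78.
Linear molecule, 4 cuts → 5 fragments:
  1–6 → 6 bp
  7–17 → 11 bp
  18–33 → 16 bp
  34–78 → 45 bp
  79–91 → 13 bp
Sorted largest to smallest: 45, 16, 13, 11, 6 bp.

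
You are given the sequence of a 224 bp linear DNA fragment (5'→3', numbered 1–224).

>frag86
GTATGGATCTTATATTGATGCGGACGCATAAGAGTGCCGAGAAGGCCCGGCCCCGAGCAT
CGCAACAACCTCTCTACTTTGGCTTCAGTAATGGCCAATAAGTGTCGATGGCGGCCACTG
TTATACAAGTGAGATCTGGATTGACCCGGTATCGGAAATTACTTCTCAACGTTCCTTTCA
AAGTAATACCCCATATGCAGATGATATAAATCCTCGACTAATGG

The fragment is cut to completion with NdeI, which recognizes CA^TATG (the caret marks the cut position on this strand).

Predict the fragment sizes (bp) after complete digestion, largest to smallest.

The NdeI site (CATATG) starts at position 192.
NdeI cuts after base 2 of each site, so after position 193.
Linear molecule, 1 cut → 2 fragments:
  1–193 → 193 bp
  194–224 → 31 bp
Sorted largest to smallest: 193, 31 bp.

193, 31 bp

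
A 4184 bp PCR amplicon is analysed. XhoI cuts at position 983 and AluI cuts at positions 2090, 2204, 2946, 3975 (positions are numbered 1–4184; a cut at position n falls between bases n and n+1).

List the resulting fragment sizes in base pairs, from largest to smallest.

1107, 1029, 983, 742, 209, 114 bp

Combined cut positions (sorted): 983, 2090, 2204, 2946, 3975.
Linear molecule, 5 cuts → 6 fragments:
  983 − 0 = 983 bp
  2090 − 983 = 1107 bp
  2204 − 2090 = 114 bp
  2946 − 2204 = 742 bp
  3975 − 2946 = 1029 bp
  4184 − 3975 = 209 bp
Sorted largest to smallest: 1107, 1029, 983, 742, 209, 114 bp.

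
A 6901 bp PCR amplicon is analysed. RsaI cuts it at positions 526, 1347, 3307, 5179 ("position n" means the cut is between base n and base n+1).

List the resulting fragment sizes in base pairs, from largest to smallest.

1960, 1872, 1722, 821, 526 bp

Linear molecule, 4 cuts → 5 fragments:
  526 − 0 = 526 bp
  1347 − 526 = 821 bp
  3307 − 1347 = 1960 bp
  5179 − 3307 = 1872 bp
  6901 − 5179 = 1722 bp
Sorted largest to smallest: 1960, 1872, 1722, 821, 526 bp.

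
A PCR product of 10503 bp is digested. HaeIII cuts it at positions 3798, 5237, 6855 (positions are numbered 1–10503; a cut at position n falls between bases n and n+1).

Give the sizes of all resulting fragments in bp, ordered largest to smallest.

3798, 3648, 1618, 1439 bp

Linear molecule, 3 cuts → 4 fragments:
  3798 − 0 = 3798 bp
  5237 − 3798 = 1439 bp
  6855 − 5237 = 1618 bp
  10503 − 6855 = 3648 bp
Sorted largest to smallest: 3798, 3648, 1618, 1439 bp.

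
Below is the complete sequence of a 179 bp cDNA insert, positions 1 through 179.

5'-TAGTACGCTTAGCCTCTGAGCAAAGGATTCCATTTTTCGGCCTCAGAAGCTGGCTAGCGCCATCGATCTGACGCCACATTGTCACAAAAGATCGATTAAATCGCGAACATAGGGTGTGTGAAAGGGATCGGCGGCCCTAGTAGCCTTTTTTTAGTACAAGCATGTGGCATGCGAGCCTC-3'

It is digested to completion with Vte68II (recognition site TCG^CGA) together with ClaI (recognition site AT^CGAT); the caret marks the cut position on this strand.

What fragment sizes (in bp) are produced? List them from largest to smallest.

The Vte68II site (TCGCGA) starts at position 101.
Vte68II cuts after base 3 of each site, so after position 103.
ClaI sites (ATCGAT) start at positions 62, 91.
ClaI cuts after base 2 of each site, so after positions 63, 92.
Combined cut positions: 63, 92, 103.
Linear molecule, 3 cuts → 4 fragments:
  1–63 → 63 bp
  64–92 → 29 bp
  93–103 → 11 bp
  104–179 → 76 bp
Sorted largest to smallest: 76, 63, 29, 11 bp.

76, 63, 29, 11 bp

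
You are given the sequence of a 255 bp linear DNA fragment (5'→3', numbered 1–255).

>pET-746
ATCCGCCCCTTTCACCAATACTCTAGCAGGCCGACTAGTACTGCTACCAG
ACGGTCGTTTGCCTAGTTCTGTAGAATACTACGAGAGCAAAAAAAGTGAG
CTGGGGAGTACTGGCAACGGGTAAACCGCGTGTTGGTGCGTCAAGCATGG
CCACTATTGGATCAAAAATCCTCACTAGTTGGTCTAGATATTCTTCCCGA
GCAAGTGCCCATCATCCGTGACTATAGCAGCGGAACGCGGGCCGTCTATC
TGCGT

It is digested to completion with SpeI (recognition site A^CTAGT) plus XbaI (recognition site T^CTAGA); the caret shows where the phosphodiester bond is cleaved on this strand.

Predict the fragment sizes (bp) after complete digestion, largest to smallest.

140, 72, 34, 9 bp

SpeI sites (ACTAGT) start at positions 34, 174.
SpeI cuts after the first base of each site, so after positions 34, 174.
The XbaI site (TCTAGA) starts at position 183.
XbaI cuts after the first base of each site, so after position 183.
Combined cut positions: 34, 174, 183.
Linear molecule, 3 cuts → 4 fragments:
  1–34 → 34 bp
  35–174 → 140 bp
  175–183 → 9 bp
  184–255 → 72 bp
Sorted largest to smallest: 140, 72, 34, 9 bp.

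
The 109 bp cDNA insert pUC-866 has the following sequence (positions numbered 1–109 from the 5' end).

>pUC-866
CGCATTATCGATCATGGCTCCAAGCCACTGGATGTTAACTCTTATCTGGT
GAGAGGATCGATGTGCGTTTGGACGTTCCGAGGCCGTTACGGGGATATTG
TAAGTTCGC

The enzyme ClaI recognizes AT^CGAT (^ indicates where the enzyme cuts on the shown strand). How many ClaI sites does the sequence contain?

2

ATCGAT occurs starting at positions 7, 57.
ClaI cuts at 2 sites.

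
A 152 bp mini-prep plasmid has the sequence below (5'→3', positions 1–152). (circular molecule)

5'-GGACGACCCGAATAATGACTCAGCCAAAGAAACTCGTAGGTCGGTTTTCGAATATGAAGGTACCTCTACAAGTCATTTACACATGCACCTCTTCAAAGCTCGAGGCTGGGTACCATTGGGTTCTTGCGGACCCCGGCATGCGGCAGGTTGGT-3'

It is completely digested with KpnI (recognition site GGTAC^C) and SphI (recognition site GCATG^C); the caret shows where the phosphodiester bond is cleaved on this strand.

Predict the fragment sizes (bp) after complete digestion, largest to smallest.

KpnI sites (GGTACC) start at positions 59, 109.
KpnI cuts after base 5 of each site (before the last base), so after positions 63, 113.
The SphI site (GCATGC) starts at position 136.
SphI cuts after base 5 of each site (before the last base), so after position 140.
Combined cut positions: 63, 113, 140.
Circular molecule, 3 cuts → 3 fragments:
  64–113 → 50 bp
  114–140 → 27 bp
  141–152 then 1–63 → 12 + 63 = 75 bp
Sorted largest to smallest: 75, 50, 27 bp.

75, 50, 27 bp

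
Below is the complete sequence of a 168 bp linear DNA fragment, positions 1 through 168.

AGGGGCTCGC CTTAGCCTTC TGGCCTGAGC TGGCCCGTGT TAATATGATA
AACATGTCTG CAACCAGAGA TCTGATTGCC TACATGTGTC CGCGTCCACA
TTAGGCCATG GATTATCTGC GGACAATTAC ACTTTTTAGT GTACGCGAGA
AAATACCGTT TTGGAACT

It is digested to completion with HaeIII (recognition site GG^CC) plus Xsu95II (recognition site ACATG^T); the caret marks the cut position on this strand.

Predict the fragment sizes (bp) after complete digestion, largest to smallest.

HaeIII sites (GGCC) start at positions 22, 32, 104.
HaeIII cuts after base 2 of each site, so after positions 23, 33, 105.
Xsu95II sites (ACATGT) start at positions 52, 82.
Xsu95II cuts after base 5 of each site (before the last base), so after positions 56, 86.
Combined cut positions: 23, 33, 56, 86, 105.
Linear molecule, 5 cuts → 6 fragments:
  1–23 → 23 bp
  24–33 → 10 bp
  34–56 → 23 bp
  57–86 → 30 bp
  87–105 → 19 bp
  106–168 → 63 bp
Sorted largest to smallest: 63, 30, 23, 23, 19, 10 bp.

63, 30, 23, 23, 19, 10 bp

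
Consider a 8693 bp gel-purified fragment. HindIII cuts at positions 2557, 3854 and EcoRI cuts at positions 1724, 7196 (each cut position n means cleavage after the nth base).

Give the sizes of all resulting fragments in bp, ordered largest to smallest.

3342, 1724, 1497, 1297, 833 bp

Combined cut positions (sorted): 1724, 2557, 3854, 7196.
Linear molecule, 4 cuts → 5 fragments:
  1724 − 0 = 1724 bp
  2557 − 1724 = 833 bp
  3854 − 2557 = 1297 bp
  7196 − 3854 = 3342 bp
  8693 − 7196 = 1497 bp
Sorted largest to smallest: 3342, 1724, 1497, 1297, 833 bp.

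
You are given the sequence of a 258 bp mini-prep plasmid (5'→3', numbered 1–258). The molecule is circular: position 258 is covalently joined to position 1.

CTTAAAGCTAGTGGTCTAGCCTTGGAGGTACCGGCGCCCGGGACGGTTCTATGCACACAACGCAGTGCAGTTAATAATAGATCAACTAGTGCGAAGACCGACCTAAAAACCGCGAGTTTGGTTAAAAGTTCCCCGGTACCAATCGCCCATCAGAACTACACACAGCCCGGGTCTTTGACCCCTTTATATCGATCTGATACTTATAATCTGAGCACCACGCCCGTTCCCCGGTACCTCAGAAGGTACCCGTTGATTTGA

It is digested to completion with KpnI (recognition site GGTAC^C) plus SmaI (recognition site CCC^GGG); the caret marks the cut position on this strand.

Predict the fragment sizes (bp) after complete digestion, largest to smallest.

100, 66, 43, 29, 12, 8 bp

KpnI sites (GGTACC) start at positions 27, 135, 230, 242.
KpnI cuts after base 5 of each site (before the last base), so after positions 31, 139, 234, 246.
SmaI sites (CCCGGG) start at positions 37, 166.
SmaI cuts after base 3 of each site, so after positions 39, 168.
Combined cut positions: 31, 39, 139, 168, 234, 246.
Circular molecule, 6 cuts → 6 fragments:
  32–39 → 8 bp
  40–139 → 100 bp
  140–168 → 29 bp
  169–234 → 66 bp
  235–246 → 12 bp
  247–258 then 1–31 → 12 + 31 = 43 bp
Sorted largest to smallest: 100, 66, 43, 29, 12, 8 bp.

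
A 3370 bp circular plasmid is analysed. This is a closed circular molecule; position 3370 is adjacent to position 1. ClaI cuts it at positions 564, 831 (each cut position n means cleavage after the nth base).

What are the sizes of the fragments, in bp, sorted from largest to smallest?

Circular molecule, 2 cuts → 2 fragments:
  831 − 564 = 267 bp
  wrap: 3370 − 831 + 564 = 3103 bp
Sorted largest to smallest: 3103, 267 bp.

3103, 267 bp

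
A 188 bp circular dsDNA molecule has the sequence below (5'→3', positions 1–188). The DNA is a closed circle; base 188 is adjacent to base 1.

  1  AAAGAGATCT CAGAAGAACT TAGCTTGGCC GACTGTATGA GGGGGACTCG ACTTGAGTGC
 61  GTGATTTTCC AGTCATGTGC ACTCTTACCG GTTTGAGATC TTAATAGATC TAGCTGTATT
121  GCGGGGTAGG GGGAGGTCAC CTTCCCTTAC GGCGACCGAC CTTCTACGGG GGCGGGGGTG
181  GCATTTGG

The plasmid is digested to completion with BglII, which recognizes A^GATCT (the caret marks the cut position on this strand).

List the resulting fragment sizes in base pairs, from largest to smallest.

BglII sites (AGATCT) start at positions 5, 96, 106.
BglII cuts after the first base of each site, so after positions 5, 96, 106.
Circular molecule, 3 cuts → 3 fragments:
  6–96 → 91 bp
  97–106 → 10 bp
  107–188 then 1–5 → 82 + 5 = 87 bp
Sorted largest to smallest: 91, 87, 10 bp.

91, 87, 10 bp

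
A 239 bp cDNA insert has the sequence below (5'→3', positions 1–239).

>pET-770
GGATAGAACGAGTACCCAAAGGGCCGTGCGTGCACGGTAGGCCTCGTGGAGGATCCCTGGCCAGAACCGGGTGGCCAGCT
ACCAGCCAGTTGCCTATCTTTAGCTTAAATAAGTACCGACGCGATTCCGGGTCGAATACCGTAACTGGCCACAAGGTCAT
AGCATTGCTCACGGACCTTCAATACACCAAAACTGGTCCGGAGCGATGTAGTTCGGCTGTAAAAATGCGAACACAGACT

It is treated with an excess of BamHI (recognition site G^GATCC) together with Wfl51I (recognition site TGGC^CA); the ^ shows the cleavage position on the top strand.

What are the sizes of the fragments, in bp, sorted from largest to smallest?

90, 74, 51, 14, 10 bp

The BamHI site (GGATCC) starts at position 51.
BamHI cuts after the first base of each site, so after position 51.
Wfl51I sites (TGGCCA) start at positions 58, 72, 146.
Wfl51I cuts after base 4 of each site, so after positions 61, 75, 149.
Combined cut positions: 51, 61, 75, 149.
Linear molecule, 4 cuts → 5 fragments:
  1–51 → 51 bp
  52–61 → 10 bp
  62–75 → 14 bp
  76–149 → 74 bp
  150–239 → 90 bp
Sorted largest to smallest: 90, 74, 51, 14, 10 bp.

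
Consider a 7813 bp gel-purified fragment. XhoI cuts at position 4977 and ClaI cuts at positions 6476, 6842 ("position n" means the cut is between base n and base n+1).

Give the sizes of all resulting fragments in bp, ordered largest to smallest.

4977, 1499, 971, 366 bp

Combined cut positions (sorted): 4977, 6476, 6842.
Linear molecule, 3 cuts → 4 fragments:
  4977 − 0 = 4977 bp
  6476 − 4977 = 1499 bp
  6842 − 6476 = 366 bp
  7813 − 6842 = 971 bp
Sorted largest to smallest: 4977, 1499, 971, 366 bp.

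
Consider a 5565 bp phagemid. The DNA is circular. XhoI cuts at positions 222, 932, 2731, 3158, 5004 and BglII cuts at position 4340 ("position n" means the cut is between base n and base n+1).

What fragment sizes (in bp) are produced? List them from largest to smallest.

Combined cut positions (sorted): 222, 932, 2731, 3158, 4340, 5004.
Circular molecule, 6 cuts → 6 fragments:
  932 − 222 = 710 bp
  2731 − 932 = 1799 bp
  3158 − 2731 = 427 bp
  4340 − 3158 = 1182 bp
  5004 − 4340 = 664 bp
  wrap: 5565 − 5004 + 222 = 783 bp
Sorted largest to smallest: 1799, 1182, 783, 710, 664, 427 bp.

1799, 1182, 783, 710, 664, 427 bp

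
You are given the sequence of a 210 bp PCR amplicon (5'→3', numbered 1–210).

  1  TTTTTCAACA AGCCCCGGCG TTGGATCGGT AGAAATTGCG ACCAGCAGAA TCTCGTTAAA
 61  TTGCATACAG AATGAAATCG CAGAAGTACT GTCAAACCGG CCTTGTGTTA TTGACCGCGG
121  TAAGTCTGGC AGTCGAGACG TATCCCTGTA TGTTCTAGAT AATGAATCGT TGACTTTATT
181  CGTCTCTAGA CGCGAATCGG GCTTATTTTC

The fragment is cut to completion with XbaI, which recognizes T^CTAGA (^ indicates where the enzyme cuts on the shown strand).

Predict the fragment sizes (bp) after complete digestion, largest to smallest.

XbaI sites (TCTAGA) start at positions 154, 185.
XbaI cuts after the first base of each site, so after positions 154, 185.
Linear molecule, 2 cuts → 3 fragments:
  1–154 → 154 bp
  155–185 → 31 bp
  186–210 → 25 bp
Sorted largest to smallest: 154, 31, 25 bp.

154, 31, 25 bp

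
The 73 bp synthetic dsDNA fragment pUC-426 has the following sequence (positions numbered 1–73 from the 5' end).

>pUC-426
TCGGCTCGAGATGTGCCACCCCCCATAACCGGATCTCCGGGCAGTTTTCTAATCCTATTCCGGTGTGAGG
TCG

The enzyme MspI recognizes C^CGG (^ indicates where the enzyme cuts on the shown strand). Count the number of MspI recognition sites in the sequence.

3

CCGG occurs starting at positions 29, 37, 60.
MspI cuts at 3 sites.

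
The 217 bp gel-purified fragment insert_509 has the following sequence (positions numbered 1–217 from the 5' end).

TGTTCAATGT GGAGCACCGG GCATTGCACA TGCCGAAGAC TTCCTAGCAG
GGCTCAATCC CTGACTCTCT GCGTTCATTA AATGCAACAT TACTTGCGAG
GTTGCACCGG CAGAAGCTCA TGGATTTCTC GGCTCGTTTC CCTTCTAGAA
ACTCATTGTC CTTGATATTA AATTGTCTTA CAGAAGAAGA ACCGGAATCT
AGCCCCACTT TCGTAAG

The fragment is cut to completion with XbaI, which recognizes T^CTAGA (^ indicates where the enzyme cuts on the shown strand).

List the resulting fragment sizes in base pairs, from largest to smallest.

The XbaI site (TCTAGA) starts at position 144.
XbaI cuts after the first base of each site, so after position 144.
Linear molecule, 1 cut → 2 fragments:
  1–144 → 144 bp
  145–217 → 73 bp
Sorted largest to smallest: 144, 73 bp.

144, 73 bp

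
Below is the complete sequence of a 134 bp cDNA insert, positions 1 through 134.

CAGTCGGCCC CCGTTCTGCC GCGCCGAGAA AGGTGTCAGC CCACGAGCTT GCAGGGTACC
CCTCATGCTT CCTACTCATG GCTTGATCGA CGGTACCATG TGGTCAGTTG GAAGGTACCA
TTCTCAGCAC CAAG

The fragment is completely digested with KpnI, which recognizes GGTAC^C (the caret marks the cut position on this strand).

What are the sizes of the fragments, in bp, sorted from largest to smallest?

KpnI sites (GGTACC) start at positions 55, 92, 114.
KpnI cuts after base 5 of each site (before the last base), so after positions 59, 96, 118.
Linear molecule, 3 cuts → 4 fragments:
  1–59 → 59 bp
  60–96 → 37 bp
  97–118 → 22 bp
  119–134 → 16 bp
Sorted largest to smallest: 59, 37, 22, 16 bp.

59, 37, 22, 16 bp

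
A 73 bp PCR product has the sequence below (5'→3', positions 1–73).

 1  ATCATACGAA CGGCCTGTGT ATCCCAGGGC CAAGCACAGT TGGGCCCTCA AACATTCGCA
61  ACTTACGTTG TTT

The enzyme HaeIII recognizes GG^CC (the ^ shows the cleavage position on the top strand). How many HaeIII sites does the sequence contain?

GGCC occurs starting at positions 12, 28, 43.
HaeIII cuts at 3 sites.

3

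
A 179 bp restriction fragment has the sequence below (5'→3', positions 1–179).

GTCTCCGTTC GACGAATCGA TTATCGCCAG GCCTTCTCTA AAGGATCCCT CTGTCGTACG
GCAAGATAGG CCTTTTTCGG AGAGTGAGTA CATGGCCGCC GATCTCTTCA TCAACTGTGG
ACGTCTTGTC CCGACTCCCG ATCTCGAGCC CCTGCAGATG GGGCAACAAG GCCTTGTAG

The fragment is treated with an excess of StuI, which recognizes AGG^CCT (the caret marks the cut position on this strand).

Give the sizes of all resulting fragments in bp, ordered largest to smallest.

101, 39, 31, 8 bp

StuI sites (AGGCCT) start at positions 29, 68, 169.
StuI cuts after base 3 of each site, so after positions 31, 70, 171.
Linear molecule, 3 cuts → 4 fragments:
  1–31 → 31 bp
  32–70 → 39 bp
  71–171 → 101 bp
  172–179 → 8 bp
Sorted largest to smallest: 101, 39, 31, 8 bp.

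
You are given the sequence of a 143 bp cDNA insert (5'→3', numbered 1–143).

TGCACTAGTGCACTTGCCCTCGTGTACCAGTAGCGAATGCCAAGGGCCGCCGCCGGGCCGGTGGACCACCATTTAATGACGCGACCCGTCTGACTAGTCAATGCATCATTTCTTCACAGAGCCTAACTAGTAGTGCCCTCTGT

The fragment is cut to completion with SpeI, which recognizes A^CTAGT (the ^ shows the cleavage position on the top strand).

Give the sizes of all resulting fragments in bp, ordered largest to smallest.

SpeI sites (ACTAGT) start at positions 4, 93, 126.
SpeI cuts after the first base of each site, so after positions 4, 93, 126.
Linear molecule, 3 cuts → 4 fragments:
  1–4 → 4 bp
  5–93 → 89 bp
  94–126 → 33 bp
  127–143 → 17 bp
Sorted largest to smallest: 89, 33, 17, 4 bp.

89, 33, 17, 4 bp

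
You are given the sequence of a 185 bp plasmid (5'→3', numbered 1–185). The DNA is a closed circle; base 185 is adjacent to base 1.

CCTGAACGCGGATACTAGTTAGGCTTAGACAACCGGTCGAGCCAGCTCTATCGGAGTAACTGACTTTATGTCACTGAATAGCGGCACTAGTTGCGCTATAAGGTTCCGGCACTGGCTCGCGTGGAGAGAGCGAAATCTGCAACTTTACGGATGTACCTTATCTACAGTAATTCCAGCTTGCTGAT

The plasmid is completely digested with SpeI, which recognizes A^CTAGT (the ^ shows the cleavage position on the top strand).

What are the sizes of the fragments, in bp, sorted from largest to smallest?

113, 72 bp

SpeI sites (ACTAGT) start at positions 14, 86.
SpeI cuts after the first base of each site, so after positions 14, 86.
Circular molecule, 2 cuts → 2 fragments:
  15–86 → 72 bp
  87–185 then 1–14 → 99 + 14 = 113 bp
Sorted largest to smallest: 113, 72 bp.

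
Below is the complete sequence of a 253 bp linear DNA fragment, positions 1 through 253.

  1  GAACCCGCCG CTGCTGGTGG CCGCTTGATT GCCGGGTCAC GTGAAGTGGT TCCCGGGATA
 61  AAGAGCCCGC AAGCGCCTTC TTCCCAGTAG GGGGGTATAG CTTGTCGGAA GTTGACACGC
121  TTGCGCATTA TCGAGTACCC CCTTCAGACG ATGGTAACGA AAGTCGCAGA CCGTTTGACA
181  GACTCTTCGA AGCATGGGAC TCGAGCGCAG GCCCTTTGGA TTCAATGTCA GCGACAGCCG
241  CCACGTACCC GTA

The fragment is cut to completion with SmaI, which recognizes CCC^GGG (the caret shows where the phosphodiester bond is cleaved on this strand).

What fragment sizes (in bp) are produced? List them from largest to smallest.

199, 54 bp

The SmaI site (CCCGGG) starts at position 52.
SmaI cuts after base 3 of each site, so after position 54.
Linear molecule, 1 cut → 2 fragments:
  1–54 → 54 bp
  55–253 → 199 bp
Sorted largest to smallest: 199, 54 bp.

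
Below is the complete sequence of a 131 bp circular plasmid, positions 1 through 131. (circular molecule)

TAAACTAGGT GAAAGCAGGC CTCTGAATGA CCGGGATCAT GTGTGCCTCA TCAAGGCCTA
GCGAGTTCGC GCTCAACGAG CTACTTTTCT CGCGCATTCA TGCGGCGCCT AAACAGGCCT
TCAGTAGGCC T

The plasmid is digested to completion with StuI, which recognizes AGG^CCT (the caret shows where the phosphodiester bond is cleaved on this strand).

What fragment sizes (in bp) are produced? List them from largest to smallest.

StuI sites (AGGCCT) start at positions 17, 54, 115, 126.
StuI cuts after base 3 of each site, so after positions 19, 56, 117, 128.
Circular molecule, 4 cuts → 4 fragments:
  20–56 → 37 bp
  57–117 → 61 bp
  118–128 → 11 bp
  129–131 then 1–19 → 3 + 19 = 22 bp
Sorted largest to smallest: 61, 37, 22, 11 bp.

61, 37, 22, 11 bp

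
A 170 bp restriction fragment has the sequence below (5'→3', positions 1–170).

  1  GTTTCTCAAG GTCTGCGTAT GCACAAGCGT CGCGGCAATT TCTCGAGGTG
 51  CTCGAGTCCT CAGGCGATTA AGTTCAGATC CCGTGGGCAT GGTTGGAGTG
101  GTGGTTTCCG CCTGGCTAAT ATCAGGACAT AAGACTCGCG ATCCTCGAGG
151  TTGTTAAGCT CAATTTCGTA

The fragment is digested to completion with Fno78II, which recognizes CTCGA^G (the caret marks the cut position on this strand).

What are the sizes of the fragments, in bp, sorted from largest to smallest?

Fno78II sites (CTCGAG) start at positions 42, 51, 144.
Fno78II cuts after base 5 of each site (before the last base), so after positions 46, 55, 148.
Linear molecule, 3 cuts → 4 fragments:
  1–46 → 46 bp
  47–55 → 9 bp
  56–148 → 93 bp
  149–170 → 22 bp
Sorted largest to smallest: 93, 46, 22, 9 bp.

93, 46, 22, 9 bp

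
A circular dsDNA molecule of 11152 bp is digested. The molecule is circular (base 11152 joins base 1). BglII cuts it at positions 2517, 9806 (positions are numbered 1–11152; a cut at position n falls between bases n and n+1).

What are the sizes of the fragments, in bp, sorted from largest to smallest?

Circular molecule, 2 cuts → 2 fragments:
  9806 − 2517 = 7289 bp
  wrap: 11152 − 9806 + 2517 = 3863 bp
Sorted largest to smallest: 7289, 3863 bp.

7289, 3863 bp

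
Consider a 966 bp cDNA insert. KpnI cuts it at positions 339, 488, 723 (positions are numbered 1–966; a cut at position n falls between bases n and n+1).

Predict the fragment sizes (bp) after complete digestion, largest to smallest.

339, 243, 235, 149 bp

Linear molecule, 3 cuts → 4 fragments:
  339 − 0 = 339 bp
  488 − 339 = 149 bp
  723 − 488 = 235 bp
  966 − 723 = 243 bp
Sorted largest to smallest: 339, 243, 235, 149 bp.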